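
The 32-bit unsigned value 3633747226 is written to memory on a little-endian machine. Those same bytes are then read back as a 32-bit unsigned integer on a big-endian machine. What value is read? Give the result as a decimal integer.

3633747226 in 32-bit hexadecimal is 0xD896951A.
Stored little-endian, the bytes at ascending addresses are 1A 95 96 D8.
Read back as big-endian, the last byte is least significant, giving 0x1A9596D8.
0x1A9596D8 = 446011096.

446011096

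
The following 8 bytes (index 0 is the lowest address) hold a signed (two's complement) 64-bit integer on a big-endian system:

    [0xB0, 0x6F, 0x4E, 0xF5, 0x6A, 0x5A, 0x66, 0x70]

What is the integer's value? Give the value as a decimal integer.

Big-endian: lowest address holds the most-significant byte.
The bytes are already most-significant first: 0xB06F4EF56A5A6670.
Top bit is set, so as a signed 64-bit value this is 0xB06F4EF56A5A6670 − 2^64 = -5733276984661088656.

-5733276984661088656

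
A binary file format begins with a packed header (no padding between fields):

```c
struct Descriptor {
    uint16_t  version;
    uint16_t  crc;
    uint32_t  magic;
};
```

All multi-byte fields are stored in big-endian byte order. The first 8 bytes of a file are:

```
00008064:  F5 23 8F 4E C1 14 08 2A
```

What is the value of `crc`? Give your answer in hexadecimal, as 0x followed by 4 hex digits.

`crc` follows `version` (2 bytes), so it starts at byte offset 2 and occupies 2 bytes.
Bytes at offsets 2..3: 8F 4E.
Big-endian stores the most-significant byte at the lowest address.
The bytes are already most-significant first: 0x8F4E.

0x8F4E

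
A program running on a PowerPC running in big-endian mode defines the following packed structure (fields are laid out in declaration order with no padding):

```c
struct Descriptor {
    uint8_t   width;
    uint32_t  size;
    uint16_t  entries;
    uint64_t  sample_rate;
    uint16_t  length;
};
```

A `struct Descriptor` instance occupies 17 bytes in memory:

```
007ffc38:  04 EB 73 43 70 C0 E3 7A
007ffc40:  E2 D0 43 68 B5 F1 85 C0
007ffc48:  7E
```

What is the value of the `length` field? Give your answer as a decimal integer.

49278

`length` follows `width` (1 B), `size` (4 B), `entries` (2 B), `sample_rate` (8 B), so it starts at offset 1 + 4 + 2 + 8 = 15 and occupies 2 bytes.
Bytes at offsets 15..16: C0 7E.
Big-endian: lowest address holds the most-significant byte.
The bytes are already most-significant first: 0xC07E.
0xC07E = 49278.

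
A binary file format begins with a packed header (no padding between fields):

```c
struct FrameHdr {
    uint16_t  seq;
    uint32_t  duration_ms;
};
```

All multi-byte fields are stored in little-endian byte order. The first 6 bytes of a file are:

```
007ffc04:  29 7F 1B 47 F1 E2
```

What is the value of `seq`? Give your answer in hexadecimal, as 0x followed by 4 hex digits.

0x7F29

`seq` is the first field, at byte offset 0, occupying 2 bytes.
Bytes at offsets 0..1: 29 7F.
Little-endian stores the least-significant byte at the lowest address.
Reassemble most-significant byte first: 7F 29 → 0x7F29.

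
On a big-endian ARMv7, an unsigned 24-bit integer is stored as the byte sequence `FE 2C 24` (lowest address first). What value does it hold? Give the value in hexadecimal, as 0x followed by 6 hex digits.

Big-endian stores the most-significant byte at the lowest address.
The bytes are already most-significant first: 0xFE2C24.

0xFE2C24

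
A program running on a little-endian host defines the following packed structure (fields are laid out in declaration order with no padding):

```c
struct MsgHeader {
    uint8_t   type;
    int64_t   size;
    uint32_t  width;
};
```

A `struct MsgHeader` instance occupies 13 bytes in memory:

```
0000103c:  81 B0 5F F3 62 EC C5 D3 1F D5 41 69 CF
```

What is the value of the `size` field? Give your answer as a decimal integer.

2293394254324785072

`size` follows `type` (1 byte), so it starts at byte offset 1 and occupies 8 bytes.
Bytes at offsets 1..8: B0 5F F3 62 EC C5 D3 1F.
In little-endian order the low byte comes first in memory.
Reassemble most-significant byte first: 1F D3 C5 EC 62 F3 5F B0 → 0x1FD3C5EC62F35FB0.
0x1FD3C5EC62F35FB0 = 2293394254324785072.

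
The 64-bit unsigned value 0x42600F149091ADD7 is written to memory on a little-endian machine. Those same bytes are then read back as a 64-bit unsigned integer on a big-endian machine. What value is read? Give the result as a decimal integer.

Stored little-endian, the bytes at ascending addresses are D7 AD 91 90 14 0F 60 42.
Read back as big-endian, the last byte is least significant, giving 0xD7AD9190140F6042.
0xD7AD9190140F6042 = 15541237937123319874.

15541237937123319874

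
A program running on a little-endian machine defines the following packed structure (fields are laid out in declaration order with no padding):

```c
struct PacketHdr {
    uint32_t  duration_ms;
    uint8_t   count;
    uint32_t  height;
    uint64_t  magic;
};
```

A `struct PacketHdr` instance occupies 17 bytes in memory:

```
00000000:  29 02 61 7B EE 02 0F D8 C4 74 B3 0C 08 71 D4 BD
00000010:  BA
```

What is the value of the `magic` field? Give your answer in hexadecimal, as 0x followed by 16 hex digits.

0xBABDD471080CB374

`magic` follows `duration_ms` (4 B), `count` (1 B), `height` (4 B), so it starts at offset 4 + 1 + 4 = 9 and occupies 8 bytes.
Bytes at offsets 9..16: 74 B3 0C 08 71 D4 BD BA.
Little-endian: lowest address holds the least-significant byte.
Reassemble most-significant byte first: BA BD D4 71 08 0C B3 74 → 0xBABDD471080CB374.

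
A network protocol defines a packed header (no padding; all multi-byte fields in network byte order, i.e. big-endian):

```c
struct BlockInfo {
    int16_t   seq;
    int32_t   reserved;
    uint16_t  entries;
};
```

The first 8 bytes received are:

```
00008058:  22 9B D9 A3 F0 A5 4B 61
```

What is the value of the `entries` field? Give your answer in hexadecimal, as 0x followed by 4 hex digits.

`entries` follows `seq` (2 B), `reserved` (4 B), so it starts at offset 2 + 4 = 6 and occupies 2 bytes.
Bytes at offsets 6..7: 4B 61.
Big-endian stores the most-significant byte at the lowest address.
The bytes are already most-significant first: 0x4B61.

0x4B61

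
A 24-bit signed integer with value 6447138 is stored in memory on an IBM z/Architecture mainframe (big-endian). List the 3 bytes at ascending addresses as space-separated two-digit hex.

62 60 22

6447138 in hexadecimal, padded to 24 bits, is 0x626022.
Split into bytes (most-significant first): 62 60 22.
In big-endian order the high byte comes first in memory.
So the memory order matches the most-significant-first order: 62 60 22.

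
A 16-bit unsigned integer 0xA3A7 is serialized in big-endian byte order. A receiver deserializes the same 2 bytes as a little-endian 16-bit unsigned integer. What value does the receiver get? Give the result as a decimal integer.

Stored big-endian, the bytes at ascending addresses are A3 A7.
Read back as little-endian, the first byte is least significant, giving 0xA7A3.
0xA7A3 = 42915.

42915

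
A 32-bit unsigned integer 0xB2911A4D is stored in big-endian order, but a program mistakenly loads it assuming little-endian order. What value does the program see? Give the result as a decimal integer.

1293586866

Stored big-endian, the bytes at ascending addresses are B2 91 1A 4D.
Read back as little-endian, the first byte is least significant, giving 0x4D1A91B2.
0x4D1A91B2 = 1293586866.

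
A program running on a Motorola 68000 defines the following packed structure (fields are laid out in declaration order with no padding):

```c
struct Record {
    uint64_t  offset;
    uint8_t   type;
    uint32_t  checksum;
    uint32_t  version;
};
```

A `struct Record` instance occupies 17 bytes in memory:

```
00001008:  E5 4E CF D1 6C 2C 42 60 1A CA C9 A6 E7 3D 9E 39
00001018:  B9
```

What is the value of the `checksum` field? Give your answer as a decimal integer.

`checksum` follows `offset` (8 B), `type` (1 B), so it starts at offset 8 + 1 = 9 and occupies 4 bytes.
Bytes at offsets 9..12: CA C9 A6 E7.
In big-endian order the high byte comes first in memory.
The bytes are already most-significant first: 0xCAC9A6E7.
0xCAC9A6E7 = 3402213095.

3402213095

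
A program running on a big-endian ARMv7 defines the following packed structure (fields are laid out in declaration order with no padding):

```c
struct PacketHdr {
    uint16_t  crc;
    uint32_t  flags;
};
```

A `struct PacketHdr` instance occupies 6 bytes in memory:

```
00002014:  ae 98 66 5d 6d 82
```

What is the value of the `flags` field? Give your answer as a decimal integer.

`flags` follows `crc` (2 bytes), so it starts at byte offset 2 and occupies 4 bytes.
Bytes at offsets 2..5: 66 5D 6D 82.
Big-endian: lowest address holds the most-significant byte.
The bytes are already most-significant first: 0x665D6D82.
0x665D6D82 = 1717398914.

1717398914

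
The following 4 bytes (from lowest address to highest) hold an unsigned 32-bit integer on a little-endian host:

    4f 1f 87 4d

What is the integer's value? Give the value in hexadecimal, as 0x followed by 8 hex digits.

0x4D871F4F

Little-endian stores the least-significant byte at the lowest address.
Reassemble most-significant byte first: 4D 87 1F 4F → 0x4D871F4F.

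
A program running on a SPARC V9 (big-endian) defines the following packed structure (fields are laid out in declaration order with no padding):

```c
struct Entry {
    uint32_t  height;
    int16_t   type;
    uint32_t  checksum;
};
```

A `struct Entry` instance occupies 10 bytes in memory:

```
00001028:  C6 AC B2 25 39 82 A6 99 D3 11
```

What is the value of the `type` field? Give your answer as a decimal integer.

14722

`type` follows `height` (4 bytes), so it starts at byte offset 4 and occupies 2 bytes.
Bytes at offsets 4..5: 39 82.
Big-endian stores the most-significant byte at the lowest address.
The bytes are already most-significant first: 0x3982.
0x3982 = 14722.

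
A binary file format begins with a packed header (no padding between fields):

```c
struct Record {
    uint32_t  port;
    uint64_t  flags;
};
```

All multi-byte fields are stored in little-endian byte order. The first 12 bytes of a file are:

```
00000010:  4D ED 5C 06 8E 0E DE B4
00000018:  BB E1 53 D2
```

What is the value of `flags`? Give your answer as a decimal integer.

`flags` follows `port` (4 bytes), so it starts at byte offset 4 and occupies 8 bytes.
Bytes at offsets 4..11: 8E 0E DE B4 BB E1 53 D2.
Little-endian: lowest address holds the least-significant byte.
Reassemble most-significant byte first: D2 53 E1 BB B4 DE 0E 8E → 0xD253E1BBB4DE0E8E.
0xD253E1BBB4DE0E8E = 15155705367341436558.

15155705367341436558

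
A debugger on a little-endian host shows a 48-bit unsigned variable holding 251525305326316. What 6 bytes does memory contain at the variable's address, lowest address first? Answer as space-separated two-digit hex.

EC DA 79 CC C2 E4

251525305326316 in hexadecimal, padded to 48 bits, is 0xE4C2CC79DAEC.
Split into bytes (most-significant first): E4 C2 CC 79 DA EC.
Little-endian stores the least-significant byte at the lowest address.
So at ascending addresses the bytes are EC DA 79 CC C2 E4.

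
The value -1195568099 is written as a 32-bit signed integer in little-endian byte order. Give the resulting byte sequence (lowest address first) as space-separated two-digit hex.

Two's complement of -1195568099 in 32 bits: 1195568099 = 0x4742EBE3; invert → 0xB8BD141C; add 1 → 0xB8BD141D.
Split into bytes (most-significant first): B8 BD 14 1D.
Little-endian: lowest address holds the least-significant byte.
So at ascending addresses the bytes are 1D 14 BD B8.

1D 14 BD B8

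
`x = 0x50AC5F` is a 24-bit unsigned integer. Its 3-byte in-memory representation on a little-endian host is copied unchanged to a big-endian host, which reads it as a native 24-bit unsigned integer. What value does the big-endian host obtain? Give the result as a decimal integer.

Stored little-endian, the bytes at ascending addresses are 5F AC 50.
Read back as big-endian, the last byte is least significant, giving 0x5FAC50.
0x5FAC50 = 6270032.

6270032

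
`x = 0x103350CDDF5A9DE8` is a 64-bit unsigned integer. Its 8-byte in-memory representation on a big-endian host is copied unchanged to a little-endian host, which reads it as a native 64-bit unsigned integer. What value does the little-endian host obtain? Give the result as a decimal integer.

Stored big-endian, the bytes at ascending addresses are 10 33 50 CD DF 5A 9D E8.
Read back as little-endian, the first byte is least significant, giving 0xE89D5ADFCD503310.
0xE89D5ADFCD503310 = 16761653305411646224.

16761653305411646224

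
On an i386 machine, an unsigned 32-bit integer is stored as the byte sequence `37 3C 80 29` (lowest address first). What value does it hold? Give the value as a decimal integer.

696269879

Little-endian: lowest address holds the least-significant byte.
Reassemble most-significant byte first: 29 80 3C 37 → 0x29803C37.
0x29803C37 = 696269879.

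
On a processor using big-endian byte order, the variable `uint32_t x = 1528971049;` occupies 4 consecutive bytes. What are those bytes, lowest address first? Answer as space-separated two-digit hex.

1528971049 in hexadecimal, padded to 32 bits, is 0x5B223F29.
Split into bytes (most-significant first): 5B 22 3F 29.
Big-endian: lowest address holds the most-significant byte.
So the memory order matches the most-significant-first order: 5B 22 3F 29.

5B 22 3F 29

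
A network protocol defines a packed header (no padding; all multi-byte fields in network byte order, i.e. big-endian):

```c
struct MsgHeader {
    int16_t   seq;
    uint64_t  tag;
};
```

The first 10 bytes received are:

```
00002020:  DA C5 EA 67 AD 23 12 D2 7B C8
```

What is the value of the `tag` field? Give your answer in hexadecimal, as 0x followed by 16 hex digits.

0xEA67AD2312D27BC8

`tag` follows `seq` (2 bytes), so it starts at byte offset 2 and occupies 8 bytes.
Bytes at offsets 2..9: EA 67 AD 23 12 D2 7B C8.
Big-endian: lowest address holds the most-significant byte.
The bytes are already most-significant first: 0xEA67AD2312D27BC8.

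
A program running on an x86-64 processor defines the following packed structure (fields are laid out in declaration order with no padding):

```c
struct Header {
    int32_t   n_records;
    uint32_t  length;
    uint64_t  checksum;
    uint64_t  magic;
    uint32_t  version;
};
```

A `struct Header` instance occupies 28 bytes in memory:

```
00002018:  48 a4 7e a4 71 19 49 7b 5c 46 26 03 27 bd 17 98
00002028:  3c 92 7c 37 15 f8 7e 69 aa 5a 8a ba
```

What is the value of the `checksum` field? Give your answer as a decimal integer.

`checksum` follows `n_records` (4 B), `length` (4 B), so it starts at offset 4 + 4 = 8 and occupies 8 bytes.
Bytes at offsets 8..15: 5C 46 26 03 27 BD 17 98.
In little-endian order the low byte comes first in memory.
Reassemble most-significant byte first: 98 17 BD 27 03 26 46 5C → 0x9817BD270326465C.
0x9817BD270326465C = 10959436193483605596.

10959436193483605596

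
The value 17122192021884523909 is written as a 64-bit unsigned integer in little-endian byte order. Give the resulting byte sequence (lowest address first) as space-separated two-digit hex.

17122192021884523909 in hexadecimal, padded to 64 bits, is 0xED9E3EED38745585.
Split into bytes (most-significant first): ED 9E 3E ED 38 74 55 85.
Little-endian: lowest address holds the least-significant byte.
So at ascending addresses the bytes are 85 55 74 38 ED 3E 9E ED.

85 55 74 38 ED 3E 9E ED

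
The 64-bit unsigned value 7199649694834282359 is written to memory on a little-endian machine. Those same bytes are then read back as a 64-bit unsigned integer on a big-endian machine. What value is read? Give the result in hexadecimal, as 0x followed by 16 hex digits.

0x77CFD887404BEA63

7199649694834282359 in 64-bit hexadecimal is 0x63EA4B4087D8CF77.
Stored little-endian, the bytes at ascending addresses are 77 CF D8 87 40 4B EA 63.
Read back as big-endian, the last byte is least significant, giving 0x77CFD887404BEA63.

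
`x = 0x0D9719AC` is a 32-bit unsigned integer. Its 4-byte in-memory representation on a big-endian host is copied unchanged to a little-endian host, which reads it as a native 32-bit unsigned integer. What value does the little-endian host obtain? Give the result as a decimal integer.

Stored big-endian, the bytes at ascending addresses are 0D 97 19 AC.
Read back as little-endian, the first byte is least significant, giving 0xAC19970D.
0xAC19970D = 2887358221.

2887358221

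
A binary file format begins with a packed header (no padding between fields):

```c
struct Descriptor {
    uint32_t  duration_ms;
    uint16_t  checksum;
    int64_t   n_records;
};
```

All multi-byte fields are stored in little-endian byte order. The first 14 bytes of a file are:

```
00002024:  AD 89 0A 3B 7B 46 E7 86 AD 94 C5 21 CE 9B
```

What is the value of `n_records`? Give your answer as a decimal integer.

`n_records` follows `duration_ms` (4 B), `checksum` (2 B), so it starts at offset 4 + 2 = 6 and occupies 8 bytes.
Bytes at offsets 6..13: E7 86 AD 94 C5 21 CE 9B.
Little-endian: lowest address holds the least-significant byte.
Reassemble most-significant byte first: 9B CE 21 C5 94 AD 86 E7 → 0x9BCE21C594AD86E7.
Top bit is set, so as a signed 64-bit value this is 0x9BCE21C594AD86E7 − 2^64 = -7219796020141652249.

-7219796020141652249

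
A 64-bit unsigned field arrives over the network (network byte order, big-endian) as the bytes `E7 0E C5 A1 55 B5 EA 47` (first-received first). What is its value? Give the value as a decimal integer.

16649462169153694279

Big-endian stores the most-significant byte at the lowest address.
The bytes are already most-significant first: 0xE70EC5A155B5EA47.
0xE70EC5A155B5EA47 = 16649462169153694279.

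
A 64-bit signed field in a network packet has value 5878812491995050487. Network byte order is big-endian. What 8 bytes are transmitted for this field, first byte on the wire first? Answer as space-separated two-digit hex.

5878812491995050487 in hexadecimal, padded to 64 bits, is 0x5195BCD06E7E71F7.
Split into bytes (most-significant first): 51 95 BC D0 6E 7E 71 F7.
Big-endian stores the most-significant byte at the lowest address.
So the memory order matches the most-significant-first order: 51 95 BC D0 6E 7E 71 F7.

51 95 BC D0 6E 7E 71 F7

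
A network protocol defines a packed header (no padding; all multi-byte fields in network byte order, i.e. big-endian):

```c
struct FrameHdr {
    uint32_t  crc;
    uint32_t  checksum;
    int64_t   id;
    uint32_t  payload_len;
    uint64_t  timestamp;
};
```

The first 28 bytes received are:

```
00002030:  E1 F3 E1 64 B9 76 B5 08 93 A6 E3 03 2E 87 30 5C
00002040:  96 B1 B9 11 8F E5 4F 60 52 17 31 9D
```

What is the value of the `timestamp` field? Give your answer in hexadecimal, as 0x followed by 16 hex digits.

`timestamp` follows `crc` (4 B), `checksum` (4 B), `id` (8 B), `payload_len` (4 B), so it starts at offset 4 + 4 + 8 + 4 = 20 and occupies 8 bytes.
Bytes at offsets 20..27: 8F E5 4F 60 52 17 31 9D.
Big-endian stores the most-significant byte at the lowest address.
The bytes are already most-significant first: 0x8FE54F605217319D.

0x8FE54F605217319D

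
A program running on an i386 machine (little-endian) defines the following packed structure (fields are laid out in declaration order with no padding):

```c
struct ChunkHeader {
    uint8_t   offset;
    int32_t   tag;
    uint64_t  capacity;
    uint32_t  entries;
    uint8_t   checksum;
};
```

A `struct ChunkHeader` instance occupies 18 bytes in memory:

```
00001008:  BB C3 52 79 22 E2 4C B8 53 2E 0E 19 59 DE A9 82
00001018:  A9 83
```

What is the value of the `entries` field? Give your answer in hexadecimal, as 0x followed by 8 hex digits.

0xA982A9DE

`entries` follows `offset` (1 B), `tag` (4 B), `capacity` (8 B), so it starts at offset 1 + 4 + 8 = 13 and occupies 4 bytes.
Bytes at offsets 13..16: DE A9 82 A9.
Little-endian stores the least-significant byte at the lowest address.
Reassemble most-significant byte first: A9 82 A9 DE → 0xA982A9DE.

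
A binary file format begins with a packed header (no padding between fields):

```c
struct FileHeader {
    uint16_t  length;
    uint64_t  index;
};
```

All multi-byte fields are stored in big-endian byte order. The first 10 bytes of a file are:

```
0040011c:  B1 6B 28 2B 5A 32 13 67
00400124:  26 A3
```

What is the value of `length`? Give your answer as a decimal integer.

45419

`length` is the first field, at byte offset 0, occupying 2 bytes.
Bytes at offsets 0..1: B1 6B.
Big-endian stores the most-significant byte at the lowest address.
The bytes are already most-significant first: 0xB16B.
0xB16B = 45419.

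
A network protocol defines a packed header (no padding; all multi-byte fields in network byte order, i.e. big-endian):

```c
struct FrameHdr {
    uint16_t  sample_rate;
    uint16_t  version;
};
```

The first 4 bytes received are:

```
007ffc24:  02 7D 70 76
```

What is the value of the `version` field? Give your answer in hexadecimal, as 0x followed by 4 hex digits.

0x7076

`version` follows `sample_rate` (2 bytes), so it starts at byte offset 2 and occupies 2 bytes.
Bytes at offsets 2..3: 70 76.
Big-endian stores the most-significant byte at the lowest address.
The bytes are already most-significant first: 0x7076.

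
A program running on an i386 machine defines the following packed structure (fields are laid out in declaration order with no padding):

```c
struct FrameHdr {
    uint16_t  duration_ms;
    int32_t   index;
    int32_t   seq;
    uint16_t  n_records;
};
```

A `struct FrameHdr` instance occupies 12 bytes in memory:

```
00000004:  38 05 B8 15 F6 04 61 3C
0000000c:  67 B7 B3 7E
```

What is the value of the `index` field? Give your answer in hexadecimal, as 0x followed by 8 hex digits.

`index` follows `duration_ms` (2 bytes), so it starts at byte offset 2 and occupies 4 bytes.
Bytes at offsets 2..5: B8 15 F6 04.
Little-endian: lowest address holds the least-significant byte.
Reassemble most-significant byte first: 04 F6 15 B8 → 0x04F615B8.

0x04F615B8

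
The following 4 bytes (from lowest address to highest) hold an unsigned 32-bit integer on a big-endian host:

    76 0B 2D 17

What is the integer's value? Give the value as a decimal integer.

1980443927

In big-endian order the high byte comes first in memory.
The bytes are already most-significant first: 0x760B2D17.
0x760B2D17 = 1980443927.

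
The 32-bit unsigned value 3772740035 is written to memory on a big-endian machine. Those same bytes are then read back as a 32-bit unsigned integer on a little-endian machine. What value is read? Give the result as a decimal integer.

3772740035 in 32-bit hexadecimal is 0xE0DF71C3.
Stored big-endian, the bytes at ascending addresses are E0 DF 71 C3.
Read back as little-endian, the first byte is least significant, giving 0xC371DFE0.
0xC371DFE0 = 3279020000.

3279020000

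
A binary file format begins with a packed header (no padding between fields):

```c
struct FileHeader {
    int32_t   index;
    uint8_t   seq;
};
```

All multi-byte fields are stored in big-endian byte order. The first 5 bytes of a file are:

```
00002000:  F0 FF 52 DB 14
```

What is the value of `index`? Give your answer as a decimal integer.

-251702565

`index` is the first field, at byte offset 0, occupying 4 bytes.
Bytes at offsets 0..3: F0 FF 52 DB.
Big-endian stores the most-significant byte at the lowest address.
The bytes are already most-significant first: 0xF0FF52DB.
Top bit is set, so as a signed 32-bit value this is 0xF0FF52DB − 2^32 = -251702565.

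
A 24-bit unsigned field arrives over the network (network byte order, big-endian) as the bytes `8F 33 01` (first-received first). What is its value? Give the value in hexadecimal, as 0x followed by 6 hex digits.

In big-endian order the high byte comes first in memory.
The bytes are already most-significant first: 0x8F3301.

0x8F3301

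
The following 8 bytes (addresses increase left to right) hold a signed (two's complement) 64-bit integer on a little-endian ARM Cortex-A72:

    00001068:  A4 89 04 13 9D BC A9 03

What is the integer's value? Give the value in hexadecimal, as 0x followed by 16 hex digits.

Little-endian: lowest address holds the least-significant byte.
Reassemble most-significant byte first: 03 A9 BC 9D 13 04 89 A4 → 0x03A9BC9D130489A4.

0x03A9BC9D130489A4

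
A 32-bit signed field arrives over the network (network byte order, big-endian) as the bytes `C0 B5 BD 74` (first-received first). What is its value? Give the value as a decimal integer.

Big-endian: lowest address holds the most-significant byte.
The bytes are already most-significant first: 0xC0B5BD74.
Top bit is set, so as a signed 32-bit value this is 0xC0B5BD74 − 2^32 = -1061831308.

-1061831308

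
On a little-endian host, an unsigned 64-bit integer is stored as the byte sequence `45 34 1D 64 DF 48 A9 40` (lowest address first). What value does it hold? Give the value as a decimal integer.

In little-endian order the low byte comes first in memory.
Reassemble most-significant byte first: 40 A9 48 DF 64 1D 34 45 → 0x40A948DF641D3445.
0x40A948DF641D3445 = 4659335413786031173.

4659335413786031173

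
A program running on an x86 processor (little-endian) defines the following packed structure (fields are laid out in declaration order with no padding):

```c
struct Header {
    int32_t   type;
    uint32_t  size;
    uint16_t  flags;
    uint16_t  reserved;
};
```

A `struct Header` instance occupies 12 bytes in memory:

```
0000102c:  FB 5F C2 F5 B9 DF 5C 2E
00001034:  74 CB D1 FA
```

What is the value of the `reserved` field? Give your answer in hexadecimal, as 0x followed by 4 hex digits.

`reserved` follows `type` (4 B), `size` (4 B), `flags` (2 B), so it starts at offset 4 + 4 + 2 = 10 and occupies 2 bytes.
Bytes at offsets 10..11: D1 FA.
In little-endian order the low byte comes first in memory.
Reassemble most-significant byte first: FA D1 → 0xFAD1.

0xFAD1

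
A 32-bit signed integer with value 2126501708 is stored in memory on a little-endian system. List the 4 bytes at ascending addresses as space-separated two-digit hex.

4C D7 BF 7E

2126501708 in hexadecimal, padded to 32 bits, is 0x7EBFD74C.
Split into bytes (most-significant first): 7E BF D7 4C.
In little-endian order the low byte comes first in memory.
So at ascending addresses the bytes are 4C D7 BF 7E.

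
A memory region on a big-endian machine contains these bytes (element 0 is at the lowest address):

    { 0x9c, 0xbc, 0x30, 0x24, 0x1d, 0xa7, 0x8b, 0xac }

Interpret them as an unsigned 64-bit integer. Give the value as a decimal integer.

In big-endian order the high byte comes first in memory.
The bytes are already most-significant first: 0x9CBC30241DA78BAC.
0x9CBC30241DA78BAC = 11293954897212836780.

11293954897212836780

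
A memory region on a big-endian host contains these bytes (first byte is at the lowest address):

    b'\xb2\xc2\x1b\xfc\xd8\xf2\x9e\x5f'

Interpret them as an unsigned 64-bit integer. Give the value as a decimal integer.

Big-endian stores the most-significant byte at the lowest address.
The bytes are already most-significant first: 0xB2C21BFCD8F29E5F.
0xB2C21BFCD8F29E5F = 12880888657018527327.

12880888657018527327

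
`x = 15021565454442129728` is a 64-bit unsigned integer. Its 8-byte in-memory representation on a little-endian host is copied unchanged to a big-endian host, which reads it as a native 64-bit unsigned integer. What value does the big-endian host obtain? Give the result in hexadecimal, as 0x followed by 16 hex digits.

0x40694D72315277D0

15021565454442129728 in 64-bit hexadecimal is 0xD0775231724D6940.
Stored little-endian, the bytes at ascending addresses are 40 69 4D 72 31 52 77 D0.
Read back as big-endian, the last byte is least significant, giving 0x40694D72315277D0.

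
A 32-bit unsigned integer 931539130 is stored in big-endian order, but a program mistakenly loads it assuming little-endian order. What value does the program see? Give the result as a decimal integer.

931539130 in 32-bit hexadecimal is 0x378628BA.
Stored big-endian, the bytes at ascending addresses are 37 86 28 BA.
Read back as little-endian, the first byte is least significant, giving 0xBA288637.
0xBA288637 = 3123217975.

3123217975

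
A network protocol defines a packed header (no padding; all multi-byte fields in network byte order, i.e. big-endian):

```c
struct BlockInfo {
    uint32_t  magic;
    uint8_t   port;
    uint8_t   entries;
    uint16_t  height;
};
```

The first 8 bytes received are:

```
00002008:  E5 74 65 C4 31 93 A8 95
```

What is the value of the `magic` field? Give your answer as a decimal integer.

`magic` is the first field, at byte offset 0, occupying 4 bytes.
Bytes at offsets 0..3: E5 74 65 C4.
Big-endian: lowest address holds the most-significant byte.
The bytes are already most-significant first: 0xE57465C4.
0xE57465C4 = 3849610692.

3849610692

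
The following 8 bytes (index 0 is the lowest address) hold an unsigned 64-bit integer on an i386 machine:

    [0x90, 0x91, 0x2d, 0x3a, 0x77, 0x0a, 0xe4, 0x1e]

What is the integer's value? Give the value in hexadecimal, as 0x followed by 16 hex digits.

Little-endian stores the least-significant byte at the lowest address.
Reassemble most-significant byte first: 1E E4 0A 77 3A 2D 91 90 → 0x1EE40A773A2D9190.

0x1EE40A773A2D9190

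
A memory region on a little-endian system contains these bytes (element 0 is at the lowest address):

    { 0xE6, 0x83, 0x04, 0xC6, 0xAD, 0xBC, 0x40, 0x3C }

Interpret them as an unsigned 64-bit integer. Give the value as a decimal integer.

Little-endian: lowest address holds the least-significant byte.
Reassemble most-significant byte first: 3C 40 BC AD C6 04 83 E6 → 0x3C40BCADC60483E6.
0x3C40BCADC60483E6 = 4341677495322706918.

4341677495322706918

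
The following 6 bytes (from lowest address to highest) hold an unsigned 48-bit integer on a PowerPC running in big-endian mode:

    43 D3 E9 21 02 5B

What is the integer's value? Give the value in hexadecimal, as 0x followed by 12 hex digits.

In big-endian order the high byte comes first in memory.
The bytes are already most-significant first: 0x43D3E921025B.

0x43D3E921025B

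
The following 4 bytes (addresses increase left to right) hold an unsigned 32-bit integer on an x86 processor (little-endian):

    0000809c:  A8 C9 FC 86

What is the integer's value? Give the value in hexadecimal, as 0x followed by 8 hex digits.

0x86FCC9A8

Little-endian: lowest address holds the least-significant byte.
Reassemble most-significant byte first: 86 FC C9 A8 → 0x86FCC9A8.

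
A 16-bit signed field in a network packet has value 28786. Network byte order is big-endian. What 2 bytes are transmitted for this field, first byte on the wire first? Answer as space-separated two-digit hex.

28786 in hexadecimal, padded to 16 bits, is 0x7072.
Split into bytes (most-significant first): 70 72.
In big-endian order the high byte comes first in memory.
So the memory order matches the most-significant-first order: 70 72.

70 72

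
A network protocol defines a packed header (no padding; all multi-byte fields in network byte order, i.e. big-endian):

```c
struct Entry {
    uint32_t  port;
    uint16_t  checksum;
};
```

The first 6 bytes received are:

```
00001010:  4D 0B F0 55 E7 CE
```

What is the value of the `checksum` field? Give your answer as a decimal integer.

`checksum` follows `port` (4 bytes), so it starts at byte offset 4 and occupies 2 bytes.
Bytes at offsets 4..5: E7 CE.
In big-endian order the high byte comes first in memory.
The bytes are already most-significant first: 0xE7CE.
0xE7CE = 59342.

59342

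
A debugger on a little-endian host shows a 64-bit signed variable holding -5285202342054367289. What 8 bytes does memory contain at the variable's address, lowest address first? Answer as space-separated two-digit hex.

C7 6F C9 DB 78 30 A7 B6

Two's complement of -5285202342054367289 in 64 bits: 5285202342054367289 = 0x4958CF8724369039; invert → 0xB6A73078DBC96FC6; add 1 → 0xB6A73078DBC96FC7.
Split into bytes (most-significant first): B6 A7 30 78 DB C9 6F C7.
Little-endian: lowest address holds the least-significant byte.
So at ascending addresses the bytes are C7 6F C9 DB 78 30 A7 B6.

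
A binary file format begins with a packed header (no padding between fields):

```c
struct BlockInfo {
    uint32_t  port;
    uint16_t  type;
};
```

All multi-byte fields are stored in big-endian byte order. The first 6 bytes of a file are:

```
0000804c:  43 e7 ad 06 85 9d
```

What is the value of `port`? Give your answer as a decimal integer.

1139256582

`port` is the first field, at byte offset 0, occupying 4 bytes.
Bytes at offsets 0..3: 43 E7 AD 06.
In big-endian order the high byte comes first in memory.
The bytes are already most-significant first: 0x43E7AD06.
0x43E7AD06 = 1139256582.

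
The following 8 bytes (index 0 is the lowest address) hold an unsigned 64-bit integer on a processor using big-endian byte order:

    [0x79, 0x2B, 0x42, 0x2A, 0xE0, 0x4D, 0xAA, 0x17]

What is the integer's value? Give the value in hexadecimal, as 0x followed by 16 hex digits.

0x792B422AE04DAA17

In big-endian order the high byte comes first in memory.
The bytes are already most-significant first: 0x792B422AE04DAA17.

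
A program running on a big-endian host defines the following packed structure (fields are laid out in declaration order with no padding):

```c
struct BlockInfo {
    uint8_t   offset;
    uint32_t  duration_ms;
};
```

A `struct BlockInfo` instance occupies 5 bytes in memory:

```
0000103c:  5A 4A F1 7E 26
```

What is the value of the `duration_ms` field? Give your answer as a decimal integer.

`duration_ms` follows `offset` (1 byte), so it starts at byte offset 1 and occupies 4 bytes.
Bytes at offsets 1..4: 4A F1 7E 26.
In big-endian order the high byte comes first in memory.
The bytes are already most-significant first: 0x4AF17E26.
0x4AF17E26 = 1257340454.

1257340454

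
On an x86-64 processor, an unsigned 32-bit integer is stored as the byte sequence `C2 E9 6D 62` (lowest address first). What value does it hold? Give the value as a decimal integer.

In little-endian order the low byte comes first in memory.
Reassemble most-significant byte first: 62 6D E9 C2 → 0x626DE9C2.
0x626DE9C2 = 1651370434.

1651370434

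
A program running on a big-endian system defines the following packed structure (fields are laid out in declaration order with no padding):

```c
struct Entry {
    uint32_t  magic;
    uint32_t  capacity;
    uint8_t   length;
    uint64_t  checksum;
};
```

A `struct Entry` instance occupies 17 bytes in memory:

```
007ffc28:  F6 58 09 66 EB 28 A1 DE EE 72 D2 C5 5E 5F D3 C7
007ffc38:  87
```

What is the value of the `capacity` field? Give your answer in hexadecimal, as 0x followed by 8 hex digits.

0xEB28A1DE

`capacity` follows `magic` (4 bytes), so it starts at byte offset 4 and occupies 4 bytes.
Bytes at offsets 4..7: EB 28 A1 DE.
Big-endian: lowest address holds the most-significant byte.
The bytes are already most-significant first: 0xEB28A1DE.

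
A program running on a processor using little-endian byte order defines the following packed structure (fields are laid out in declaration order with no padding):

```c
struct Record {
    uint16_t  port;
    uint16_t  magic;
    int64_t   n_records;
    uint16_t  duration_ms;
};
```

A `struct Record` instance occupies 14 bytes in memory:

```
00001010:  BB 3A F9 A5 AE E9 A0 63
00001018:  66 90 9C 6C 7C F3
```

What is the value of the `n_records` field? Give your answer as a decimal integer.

7826289021895633326

`n_records` follows `port` (2 B), `magic` (2 B), so it starts at offset 2 + 2 = 4 and occupies 8 bytes.
Bytes at offsets 4..11: AE E9 A0 63 66 90 9C 6C.
In little-endian order the low byte comes first in memory.
Reassemble most-significant byte first: 6C 9C 90 66 63 A0 E9 AE → 0x6C9C906663A0E9AE.
0x6C9C906663A0E9AE = 7826289021895633326.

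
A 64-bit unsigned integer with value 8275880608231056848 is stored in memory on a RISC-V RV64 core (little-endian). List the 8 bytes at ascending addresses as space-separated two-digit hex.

8275880608231056848 in hexadecimal, padded to 64 bits, is 0x72D9D590D127E5D0.
Split into bytes (most-significant first): 72 D9 D5 90 D1 27 E5 D0.
Little-endian stores the least-significant byte at the lowest address.
So at ascending addresses the bytes are D0 E5 27 D1 90 D5 D9 72.

D0 E5 27 D1 90 D5 D9 72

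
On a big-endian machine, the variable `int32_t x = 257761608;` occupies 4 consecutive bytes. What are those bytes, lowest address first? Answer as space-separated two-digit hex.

0F 5D 21 48

257761608 in hexadecimal, padded to 32 bits, is 0x0F5D2148.
Split into bytes (most-significant first): 0F 5D 21 48.
Big-endian stores the most-significant byte at the lowest address.
So the memory order matches the most-significant-first order: 0F 5D 21 48.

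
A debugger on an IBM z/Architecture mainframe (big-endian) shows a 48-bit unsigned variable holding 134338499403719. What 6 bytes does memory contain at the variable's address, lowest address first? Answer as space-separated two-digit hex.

134338499403719 in hexadecimal, padded to 48 bits, is 0x7A2E1E895FC7.
Split into bytes (most-significant first): 7A 2E 1E 89 5F C7.
In big-endian order the high byte comes first in memory.
So the memory order matches the most-significant-first order: 7A 2E 1E 89 5F C7.

7A 2E 1E 89 5F C7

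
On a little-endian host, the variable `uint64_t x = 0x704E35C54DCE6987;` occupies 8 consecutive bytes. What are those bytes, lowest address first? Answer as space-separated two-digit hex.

Split into bytes (most-significant first): 70 4E 35 C5 4D CE 69 87.
Little-endian stores the least-significant byte at the lowest address.
So at ascending addresses the bytes are 87 69 CE 4D C5 35 4E 70.

87 69 CE 4D C5 35 4E 70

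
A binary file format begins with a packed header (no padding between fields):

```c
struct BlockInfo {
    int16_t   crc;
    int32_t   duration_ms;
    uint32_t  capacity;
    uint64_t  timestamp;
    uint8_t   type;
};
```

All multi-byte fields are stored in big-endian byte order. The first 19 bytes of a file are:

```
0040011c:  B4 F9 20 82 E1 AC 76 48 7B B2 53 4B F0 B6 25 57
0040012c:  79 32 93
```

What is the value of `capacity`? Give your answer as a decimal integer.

1984461746

`capacity` follows `crc` (2 B), `duration_ms` (4 B), so it starts at offset 2 + 4 = 6 and occupies 4 bytes.
Bytes at offsets 6..9: 76 48 7B B2.
Big-endian: lowest address holds the most-significant byte.
The bytes are already most-significant first: 0x76487BB2.
0x76487BB2 = 1984461746.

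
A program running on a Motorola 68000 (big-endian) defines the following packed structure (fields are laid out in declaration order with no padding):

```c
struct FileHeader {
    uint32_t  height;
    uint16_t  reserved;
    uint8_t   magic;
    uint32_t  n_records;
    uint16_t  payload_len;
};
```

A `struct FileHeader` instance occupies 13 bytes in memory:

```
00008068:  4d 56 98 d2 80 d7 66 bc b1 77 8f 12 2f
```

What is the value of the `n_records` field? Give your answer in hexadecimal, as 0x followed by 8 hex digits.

`n_records` follows `height` (4 B), `reserved` (2 B), `magic` (1 B), so it starts at offset 4 + 2 + 1 = 7 and occupies 4 bytes.
Bytes at offsets 7..10: BC B1 77 8F.
In big-endian order the high byte comes first in memory.
The bytes are already most-significant first: 0xBCB1778F.

0xBCB1778F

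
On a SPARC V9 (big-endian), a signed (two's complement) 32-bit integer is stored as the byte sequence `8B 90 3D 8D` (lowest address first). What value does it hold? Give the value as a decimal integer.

In big-endian order the high byte comes first in memory.
The bytes are already most-significant first: 0x8B903D8D.
Top bit is set, so as a signed 32-bit value this is 0x8B903D8D − 2^32 = -1953481331.

-1953481331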